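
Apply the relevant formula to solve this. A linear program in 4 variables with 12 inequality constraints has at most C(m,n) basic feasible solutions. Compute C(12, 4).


Each vertex corresponds to some choice of n active constraints out of m, so the number of vertices is at most C(m, n) = m! / (n!(m-n)!).
m = 12, n = 4
Numerator: 12 * 11 * 10 * 9
Denominator: 4! = 24
C(12, 4) = 495


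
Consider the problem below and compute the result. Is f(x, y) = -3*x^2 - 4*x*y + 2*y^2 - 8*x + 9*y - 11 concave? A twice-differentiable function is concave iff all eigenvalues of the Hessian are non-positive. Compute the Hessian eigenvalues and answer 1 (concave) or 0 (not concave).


The Hessian of f(x,y) = -3*x^2 - 4*x*y + 2*y^2 - 8*x + 9*y - 11 is:
H = [[-6, -4], [-4, 4]]
Trace = -6 + 4 = -2
Determinant = -6*4 - (-4)^2 = -40
Discriminant = (-2)^2 - 4*-40 = 164.0
Eigenvalues: lambda_1 = -7.4031, lambda_2 = 5.4031
The function is not concave.

0


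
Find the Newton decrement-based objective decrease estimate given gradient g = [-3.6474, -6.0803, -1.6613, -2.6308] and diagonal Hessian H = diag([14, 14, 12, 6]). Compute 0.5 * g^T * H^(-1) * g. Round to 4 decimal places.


Step 1: H is diagonal, so H^(-1) * g = [-0.2605, -0.4343, -0.1384, -0.4385].
Step 2: g^T H^(-1) g = sum_i g_i^2 / H_ii
  = (-3.6474)^2/14 + (-6.0803)^2/14 + (-1.6613)^2/12 + (-2.6308)^2/6
  = 0.9503 + 2.6407 + 0.23 + 1.1535 = 4.9745
Step 3: Objective decrease = 0.5 * g^T H^(-1) g = 2.4872


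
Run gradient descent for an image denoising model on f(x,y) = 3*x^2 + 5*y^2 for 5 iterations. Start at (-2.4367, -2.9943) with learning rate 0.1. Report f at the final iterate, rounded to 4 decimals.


Gradient descent on f(x,y) = 3*x^2 + 5*y^2.
Starting point: (-2.4367, -2.9943), alpha = 0.1
Step 1: grad_x = 2*3*-2.4367 = -14.6202, grad_y = 2*5*-2.9943 = -29.943
  x_1 = -2.4367 - 0.1*-14.6202 = -0.9747
  y_1 = -2.9943 - 0.1*-29.943 = 0.0
Step 2: grad_x = 2*3*-0.9747 = -5.8481, grad_y = 2*5*0.0 = 0.0
  x_2 = -0.9747 - 0.1*-5.8481 = -0.3899
  y_2 = 0.0 - 0.1*0.0 = 0.0
Step 3: grad_x = 2*3*-0.3899 = -2.3392, grad_y = 2*5*0.0 = 0.0
  x_3 = -0.3899 - 0.1*-2.3392 = -0.1559
  y_3 = 0.0 - 0.1*0.0 = 0.0
Step 4: grad_x = 2*3*-0.1559 = -0.9357, grad_y = 2*5*0.0 = 0.0
  x_4 = -0.1559 - 0.1*-0.9357 = -0.0624
  y_4 = 0.0 - 0.1*0.0 = 0.0
Step 5: grad_x = 2*3*-0.0624 = -0.3743, grad_y = 2*5*0.0 = 0.0
  x_5 = -0.0624 - 0.1*-0.3743 = -0.025
  y_5 = 0.0 - 0.1*0.0 = 0.0
f(-0.025, 0.0) = 3*(-0.025)^2 + 5*0.0^2 = 0.0019


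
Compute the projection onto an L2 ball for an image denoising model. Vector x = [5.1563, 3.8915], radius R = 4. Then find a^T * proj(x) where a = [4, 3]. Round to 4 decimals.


Step 1: Compute ||x|| (intermediates to 6 decimals).
||x|| = sqrt(5.1563^2 + 3.8915^2) = 6.459969
Step 2: Project.
Since ||x|| > R, scale = R/||x|| = 4/6.459969 = 0.619198, proj(x) = scale * x
proj(x) = [3.192771, 2.409609]
Step 3: Dot product.
a^T * proj(x) = 4*3.192771 + 3*2.409609 = 19.9999


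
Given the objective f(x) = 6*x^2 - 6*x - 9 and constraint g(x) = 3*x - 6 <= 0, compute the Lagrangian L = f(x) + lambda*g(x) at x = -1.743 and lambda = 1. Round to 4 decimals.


Step 1: Evaluate f(x).
f(-1.743) = 6*(-1.743)^2 - 6*(-1.743) - 9 = 19.6863
Step 2: Evaluate g(x).
g(-1.743) = 3*-1.743 - 6 = -11.229
Step 3: Compute Lagrangian.
L = 19.6863 + 1*-11.229 = 8.4573


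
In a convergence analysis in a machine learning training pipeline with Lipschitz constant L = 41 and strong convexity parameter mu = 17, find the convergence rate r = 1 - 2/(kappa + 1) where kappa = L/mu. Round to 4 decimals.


Step 1: Compute the condition number.
kappa = L/mu = 41/17 = 2.4118
Step 2: Compute the convergence rate.
r = 1 - 2/(kappa + 1) = 1 - 2*mu/(L + mu) = (L - mu)/(L + mu) = 24/58 = 0.4138


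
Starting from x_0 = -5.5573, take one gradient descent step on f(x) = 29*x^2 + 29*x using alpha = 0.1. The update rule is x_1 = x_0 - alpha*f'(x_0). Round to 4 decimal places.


We compute the gradient at x_0 and apply the update.
f'(x) = 58*x + 29
f'(-5.5573) = 58*-5.5573 + 29 = -293.3234
x_1 = -5.5573 - 0.1*-293.3234 = 23.775


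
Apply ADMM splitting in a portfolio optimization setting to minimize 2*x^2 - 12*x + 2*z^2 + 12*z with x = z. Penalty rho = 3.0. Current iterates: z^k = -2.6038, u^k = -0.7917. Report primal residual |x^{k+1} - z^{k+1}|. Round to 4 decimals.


ADMM iteration with rho = 3.0, z^k = -2.6038, u^k = -0.7917
Step 1: x-update.
Minimize 2*x^2 - 12*x + (3.0/2)*(x + 2.6038 - 0.7917)^2
FOC: (2*2 + 3.0)*x = 12 + 3.0*(-2.6038 + 0.7917)
x^{k+1} = 0.9377
Step 2: z-update.
Minimize 2*z^2 + 12*z + (3.0/2)*(0.9377 - z - 0.7917)^2
FOC: (2*2 + 3.0)*z = -12 + 3.0*(0.9377 - 0.7917)
z^{k+1} = -1.6517
Step 3: u-update.
u^{k+1} = -0.7917 + 0.9377 + 1.6517 = 1.7977
Step 4: Primal residual = |0.9377 + 1.6517| = 2.5894


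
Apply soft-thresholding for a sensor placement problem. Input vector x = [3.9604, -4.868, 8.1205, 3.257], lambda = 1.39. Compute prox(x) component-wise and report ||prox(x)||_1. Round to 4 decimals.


Soft-thresholding with lambda = 1.39:
prox(3.9604) = sign(3.9604)*max(|3.9604| - 1.39, 0) = 2.5704
prox(-4.868) = sign(-4.868)*max(|-4.868| - 1.39, 0) = -3.478
prox(8.1205) = sign(8.1205)*max(|8.1205| - 1.39, 0) = 6.7305
prox(3.257) = sign(3.257)*max(|3.257| - 1.39, 0) = 1.867
prox(x) = [2.5704, -3.478, 6.7305, 1.867]
||prox(x)||_1 = 2.5704 + 3.478 + 6.7305 + 1.867 = 14.6459


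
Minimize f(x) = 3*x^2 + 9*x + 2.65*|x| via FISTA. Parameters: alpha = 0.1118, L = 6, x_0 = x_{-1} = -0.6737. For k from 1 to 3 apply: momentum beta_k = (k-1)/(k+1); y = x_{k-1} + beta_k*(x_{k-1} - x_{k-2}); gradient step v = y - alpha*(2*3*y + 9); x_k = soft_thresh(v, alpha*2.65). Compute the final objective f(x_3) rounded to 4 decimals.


FISTA on f(x) = 3*x^2 + 9*x + 2.65*|x|
L = 6, alpha = 0.1118
Iteration 1: beta = 0.0, y = -0.6737 + 0.0*(-0.6737 + 0.6737) = -0.6737
  grad(y) = 4.9578, v = y - alpha*grad = -1.228
  prox(v) = soft_thresh(-1.228, 0.2963) = -0.9317
Iteration 2: beta = 0.3333, y = -0.9317 + 0.3333*(-0.9317 + 0.6737) = -1.0177
  grad(y) = 2.8937, v = y - alpha*grad = -1.3412
  prox(v) = soft_thresh(-1.3412, 0.2963) = -1.045
Iteration 3: beta = 0.5, y = -1.045 + 0.5*(-1.045 + 0.9317) = -1.1016
  grad(y) = 2.3905, v = y - alpha*grad = -1.3688
  prox(v) = soft_thresh(-1.3688, 0.2963) = -1.0726
f(x_3) = 3*(-1.0726)^2 + 9*(-1.0726) + 2.65*|-1.0726| = -3.3596


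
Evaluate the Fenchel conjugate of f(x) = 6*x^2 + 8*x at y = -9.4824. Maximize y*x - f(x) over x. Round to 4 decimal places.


f*(y) = sup_x {y*x - a*x^2 - b*x} = sup_x {(y-b)*x - a*x^2}
FOC: (y - b) - 2a*x = 0 => x* = (y - b)/(2a)
x* = (-9.4824 - 8)/(2*6) = -1.4569
f*(-9.4824) = (y-b)^2/(4a) = (-9.4824 - 8)^2/(4*6)
= 305.6343/24 = 12.7348


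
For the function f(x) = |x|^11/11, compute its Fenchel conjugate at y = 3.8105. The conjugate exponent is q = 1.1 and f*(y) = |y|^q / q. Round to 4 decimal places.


The conjugate exponent q satisfies 1/p + 1/q = 1.
p = 11, so q = 11/(11 - 1) = 1.1
|y|^q = 3.8105^1.1 = 4.3559
f*(3.8105) = 4.3559 / 1.1 = 3.9599


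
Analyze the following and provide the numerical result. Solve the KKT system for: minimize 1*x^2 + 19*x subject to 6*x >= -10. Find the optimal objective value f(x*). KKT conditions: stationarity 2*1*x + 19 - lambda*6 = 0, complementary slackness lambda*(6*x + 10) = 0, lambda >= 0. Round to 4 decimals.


Step 1: Try lambda = 0 (constraint inactive).
x_unc = -19/(2*1) = -9.5
Check: 6*-9.5 = -57.0 < -10 -- violated!
Step 2: Constraint must be active: 6*x = -10
x* = -10/6 = -5/3 = -1.6667 (rounded; the exact value -5/3 is used below)
lambda = (2*1*(-5/3) + 19)/6 = 2.6111
Step 3: Compute optimal value.
f(x*) = 1*(-5/3)^2 + 19*(-5/3) = -28.8889


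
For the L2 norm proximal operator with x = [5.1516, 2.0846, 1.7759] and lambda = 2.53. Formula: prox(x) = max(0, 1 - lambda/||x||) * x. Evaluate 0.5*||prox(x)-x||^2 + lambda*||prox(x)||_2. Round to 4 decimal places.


Step 1: Compute ||x||.
||x|| = 5.8342
Step 2: Compute scaling factor.
scale = max(0, 1 - 2.53/5.8342) = 0.5664
Step 3: prox(x) = [2.9176, 1.1806, 1.0058]
||prox(x)|| = 3.3042
Step 4: Proximal objective.
0.5*||prox-x||^2 = 3.2005
lambda*||prox|| = 8.3596
Total = 11.5602


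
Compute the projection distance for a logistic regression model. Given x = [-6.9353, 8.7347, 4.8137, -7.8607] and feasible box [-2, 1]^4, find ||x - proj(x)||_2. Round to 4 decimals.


Project each component onto [-2, 1].
clip(-6.9353) = -2.0, clip(8.7347) = 1.0, clip(4.8137) = 1.0, clip(-7.8607) = -2.0
Projection = [-2.0, 1.0, 1.0, -2.0]
Squared diffs: [24.3572, 59.8256, 14.5443, 34.3478]
Distance = sqrt(133.0749) = 11.5358


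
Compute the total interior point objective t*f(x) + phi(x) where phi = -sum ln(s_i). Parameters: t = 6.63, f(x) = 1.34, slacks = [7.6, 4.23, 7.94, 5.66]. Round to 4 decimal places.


Step 1: Compute log-barrier.
ln values: [2.0281, 1.4422, 2.0719, 1.7334]
phi = -(2.0281 + 1.4422 + 2.0719 + 1.7334) = -7.2757
Step 2: Compute augmented objective.
t*f(x) = 6.63*1.34 = 8.8842
Total = 8.8842 - 7.2757 = 1.6085


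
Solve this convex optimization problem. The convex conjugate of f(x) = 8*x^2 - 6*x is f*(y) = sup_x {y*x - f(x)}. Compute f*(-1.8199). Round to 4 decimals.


f*(y) = sup_x {y*x - a*x^2 - b*x} = sup_x {(y-b)*x - a*x^2}
FOC: (y - b) - 2a*x = 0 => x* = (y - b)/(2a)
x* = (-1.8199 + 6)/(2*8) = 0.2613
f*(-1.8199) = (y-b)^2/(4a) = (-1.8199 + 6)^2/(4*8)
= 17.4732/32 = 0.546


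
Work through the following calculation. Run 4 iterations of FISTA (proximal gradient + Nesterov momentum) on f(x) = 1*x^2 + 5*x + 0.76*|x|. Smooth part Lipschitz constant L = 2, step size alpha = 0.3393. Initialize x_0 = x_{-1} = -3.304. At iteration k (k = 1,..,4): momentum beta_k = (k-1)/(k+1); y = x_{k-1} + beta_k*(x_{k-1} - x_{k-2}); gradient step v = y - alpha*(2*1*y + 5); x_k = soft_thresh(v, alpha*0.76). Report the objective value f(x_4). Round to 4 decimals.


FISTA on f(x) = 1*x^2 + 5*x + 0.76*|x|
L = 2, alpha = 0.3393
Iteration 1: beta = 0.0, y = -3.304 + 0.0*(-3.304 + 3.304) = -3.304
  grad(y) = -1.608, v = y - alpha*grad = -2.7584
  prox(v) = soft_thresh(-2.7584, 0.2579) = -2.5005
Iteration 2: beta = 0.3333, y = -2.5005 + 0.3333*(-2.5005 + 3.304) = -2.2327
  grad(y) = 0.5346, v = y - alpha*grad = -2.4141
  prox(v) = soft_thresh(-2.4141, 0.2579) = -2.1562
Iteration 3: beta = 0.5, y = -2.1562 + 0.5*(-2.1562 + 2.5005) = -1.9841
  grad(y) = 1.0319, v = y - alpha*grad = -2.3342
  prox(v) = soft_thresh(-2.3342, 0.2579) = -2.0763
Iteration 4: beta = 0.6, y = -2.0763 + 0.6*(-2.0763 + 2.1562) = -2.0284
  grad(y) = 0.9433, v = y - alpha*grad = -2.3484
  prox(v) = soft_thresh(-2.3484, 0.2579) = -2.0905
f(x_4) = 1*(-2.0905)^2 + 5*(-2.0905) + 0.76*|-2.0905| = -4.4935


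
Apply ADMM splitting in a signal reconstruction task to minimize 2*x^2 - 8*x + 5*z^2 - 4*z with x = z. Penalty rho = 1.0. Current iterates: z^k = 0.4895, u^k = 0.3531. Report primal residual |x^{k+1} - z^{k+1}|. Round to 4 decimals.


ADMM iteration with rho = 1.0, z^k = 0.4895, u^k = 0.3531
Step 1: x-update.
Minimize 2*x^2 - 8*x + (1.0/2)*(x - 0.4895 + 0.3531)^2
FOC: (2*2 + 1.0)*x = 8 + 1.0*(0.4895 - 0.3531)
x^{k+1} = 1.6273
Step 2: z-update.
Minimize 5*z^2 - 4*z + (1.0/2)*(1.6273 - z + 0.3531)^2
FOC: (2*5 + 1.0)*z = 4 + 1.0*(1.6273 + 0.3531)
z^{k+1} = 0.5437
Step 3: u-update.
u^{k+1} = 0.3531 + 1.6273 - 0.5437 = 1.4367
Step 4: Primal residual = |1.6273 - 0.5437| = 1.0836


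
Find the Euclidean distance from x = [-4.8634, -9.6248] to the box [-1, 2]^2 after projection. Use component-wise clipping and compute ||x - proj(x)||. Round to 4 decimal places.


Project each component onto [-1, 2].
clip(-4.8634) = -1.0, clip(-9.6248) = -1.0
Projection = [-1.0, -1.0]
Squared diffs: [14.9259, 74.3872]
Distance = sqrt(89.3131) = 9.4506


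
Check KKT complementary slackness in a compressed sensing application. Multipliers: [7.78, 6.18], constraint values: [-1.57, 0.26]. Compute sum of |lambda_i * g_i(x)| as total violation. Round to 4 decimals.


KKT complementary slackness check:
lambda_1 * g_1 = 7.78 * -1.57 = -12.2146
lambda_2 * g_2 = 6.18 * 0.26 = 1.6068
Total violation = 12.2146 + 1.6068 = 13.8214


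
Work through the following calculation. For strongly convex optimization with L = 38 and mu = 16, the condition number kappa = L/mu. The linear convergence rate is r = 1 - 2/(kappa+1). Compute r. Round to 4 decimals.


Step 1: Compute the condition number.
kappa = L/mu = 38/16 = 2.375
Step 2: Compute the convergence rate.
r = 1 - 2/(kappa + 1) = 1 - 2*mu/(L + mu) = (L - mu)/(L + mu) = 22/54 = 0.4074


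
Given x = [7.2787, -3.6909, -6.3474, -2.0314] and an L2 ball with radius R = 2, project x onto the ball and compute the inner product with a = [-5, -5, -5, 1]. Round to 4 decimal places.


Step 1: Compute ||x|| (intermediates to 6 decimals).
||x|| = sqrt(7.2787^2 + (-3.6909)^2 + (-6.3474)^2 + (-2.0314)^2) = 10.536522
Step 2: Project.
Since ||x|| > R, scale = R/||x|| = 2/10.536522 = 0.189816, proj(x) = scale * x
proj(x) = [1.381614, -0.700592, -1.204838, -0.385592]
Step 3: Dot product.
a^T * proj(x) = -5*1.381614 - 5*(-0.700592) - 5*(-1.204838) + 1*(-0.385592) = 2.2335


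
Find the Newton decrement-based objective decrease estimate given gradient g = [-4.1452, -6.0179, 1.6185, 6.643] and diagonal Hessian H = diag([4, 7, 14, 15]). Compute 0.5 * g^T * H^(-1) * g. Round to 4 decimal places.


Step 1: H is diagonal, so H^(-1) * g = [-1.0363, -0.8597, 0.1156, 0.4429].
Step 2: g^T H^(-1) g = sum_i g_i^2 / H_ii
  = (-4.1452)^2/4 + (-6.0179)^2/7 + (1.6185)^2/14 + (6.643)^2/15
  = 4.2957 + 5.1736 + 0.1871 + 2.942 = 12.5983
Step 3: Objective decrease = 0.5 * g^T H^(-1) g = 6.2992


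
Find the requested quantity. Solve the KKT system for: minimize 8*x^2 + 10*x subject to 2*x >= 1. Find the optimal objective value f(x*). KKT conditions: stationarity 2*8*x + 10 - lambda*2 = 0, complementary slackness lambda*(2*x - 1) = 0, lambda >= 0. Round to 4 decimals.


Step 1: Try lambda = 0 (constraint inactive).
x_unc = -10/(2*8) = -0.625
Check: 2*-0.625 = -1.25 < 1 -- violated!
Step 2: Constraint must be active: 2*x = 1
x* = 1/2 = 0.5
lambda = (2*8*0.5 + 10)/2 = 9.0
Step 3: Compute optimal value.
f(x*) = 8*0.5^2 + 10*0.5 = 7.0


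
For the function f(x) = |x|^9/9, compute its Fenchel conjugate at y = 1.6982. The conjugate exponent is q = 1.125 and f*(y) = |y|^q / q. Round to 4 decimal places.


The conjugate exponent q satisfies 1/p + 1/q = 1.
p = 9, so q = 9/(9 - 1) = 1.125
|y|^q = 1.6982^1.125 = 1.8144
f*(1.6982) = 1.8144 / 1.125 = 1.6128


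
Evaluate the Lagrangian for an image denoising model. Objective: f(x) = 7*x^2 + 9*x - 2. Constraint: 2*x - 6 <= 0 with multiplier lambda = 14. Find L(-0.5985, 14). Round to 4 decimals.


Step 1: Evaluate f(x).
f(-0.5985) = 7*(-0.5985)^2 + 9*(-0.5985) - 2 = -4.8791
Step 2: Evaluate g(x).
g(-0.5985) = 2*-0.5985 - 6 = -7.197
Step 3: Compute Lagrangian.
L = -4.8791 + 14*-7.197 = -105.6371


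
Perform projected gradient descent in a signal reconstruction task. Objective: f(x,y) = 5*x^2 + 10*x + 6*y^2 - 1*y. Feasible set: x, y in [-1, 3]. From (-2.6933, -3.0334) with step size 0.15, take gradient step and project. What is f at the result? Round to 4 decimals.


Step 1: Compute gradient at (-2.6933, -3.0334).
grad_x = 2*5*-2.6933 + 10 = -16.933
grad_y = 2*6*-3.0334 - 1 = -37.4008
Step 2: Gradient step.
x_raw = -2.6933 - 0.15*-16.933 = -0.1534
y_raw = -3.0334 - 0.15*-37.4008 = 2.5767
Step 3: Project onto [-1, 3].
x_proj = clip(-0.1534) = -0.1534
y_proj = clip(2.5767) = 2.5767
Step 4: Evaluate f.
f(-0.1534, 2.5767) = 35.8443


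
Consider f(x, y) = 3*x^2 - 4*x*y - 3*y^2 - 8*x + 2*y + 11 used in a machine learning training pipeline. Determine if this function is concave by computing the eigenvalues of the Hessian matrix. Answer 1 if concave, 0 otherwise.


The Hessian of f(x,y) = 3*x^2 - 4*x*y - 3*y^2 - 8*x + 2*y + 11 is:
H = [[6, -4], [-4, -6]]
Trace = 6 - 6 = 0
Determinant = 6*-6 - (-4)^2 = -52
Discriminant = (0)^2 - 4*-52 = 208.0
Eigenvalues: lambda_1 = -7.2111, lambda_2 = 7.2111
The function is not concave.

0


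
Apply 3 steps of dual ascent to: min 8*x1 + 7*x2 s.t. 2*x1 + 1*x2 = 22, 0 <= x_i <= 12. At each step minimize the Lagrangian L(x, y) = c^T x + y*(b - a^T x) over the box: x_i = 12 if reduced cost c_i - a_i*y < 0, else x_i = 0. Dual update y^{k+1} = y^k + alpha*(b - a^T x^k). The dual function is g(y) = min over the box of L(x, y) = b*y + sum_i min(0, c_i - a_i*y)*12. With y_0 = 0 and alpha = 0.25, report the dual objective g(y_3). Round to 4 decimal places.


Dual ascent for LP: min 8*x1 + 7*x2, 2*x1 + 1*x2 = 22, 0 <= x_i <= 12
Step 1: y^k = 0.0, reduced costs: (8.0, 7.0)
  x^k = (0.0, 0.0), subgradient = b - a^T x = 22.0
  y^{k+1} = 0.0 + 0.25*22.0 = 5.5
Step 2: y^k = 5.5, reduced costs: (-3.0, 1.5)
  x^k = (12.0, 0.0), subgradient = b - a^T x = -2.0
  y^{k+1} = 5.5 + 0.25*-2.0 = 5.0
Step 3: y^k = 5.0, reduced costs: (-2.0, 2.0)
  x^k = (12.0, 0.0), subgradient = b - a^T x = -2.0
  y^{k+1} = 5.0 + 0.25*-2.0 = 4.5
Dual objective at y_3 = 4.5: reduced costs (-1.0, 2.5), box minimizer x = (12.0, 0.0)
g(y_3) = b*y + (c1 - a1*y)*x1 + (c2 - a2*y)*x2 = 22*4.5 + (-1.0)*12.0 + 2.5*0.0 = 99.0 - 12.0 + 0.0 = 87.0


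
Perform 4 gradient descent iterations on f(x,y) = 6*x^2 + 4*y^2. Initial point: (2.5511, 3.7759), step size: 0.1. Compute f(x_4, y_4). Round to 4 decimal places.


Gradient descent on f(x,y) = 6*x^2 + 4*y^2.
Starting point: (2.5511, 3.7759), alpha = 0.1
Step 1: grad_x = 2*6*2.5511 = 30.6132, grad_y = 2*4*3.7759 = 30.2072
  x_1 = 2.5511 - 0.1*30.6132 = -0.5102
  y_1 = 3.7759 - 0.1*30.2072 = 0.7552
Step 2: grad_x = 2*6*-0.5102 = -6.1226, grad_y = 2*4*0.7552 = 6.0414
  x_2 = -0.5102 - 0.1*-6.1226 = 0.102
  y_2 = 0.7552 - 0.1*6.0414 = 0.151
Step 3: grad_x = 2*6*0.102 = 1.2245, grad_y = 2*4*0.151 = 1.2083
  x_3 = 0.102 - 0.1*1.2245 = -0.0204
  y_3 = 0.151 - 0.1*1.2083 = 0.0302
Step 4: grad_x = 2*6*-0.0204 = -0.2449, grad_y = 2*4*0.0302 = 0.2417
  x_4 = -0.0204 - 0.1*-0.2449 = 0.0041
  y_4 = 0.0302 - 0.1*0.2417 = 0.006
f(0.0041, 0.006) = 6*0.0041^2 + 4*0.006^2 = 0.0002


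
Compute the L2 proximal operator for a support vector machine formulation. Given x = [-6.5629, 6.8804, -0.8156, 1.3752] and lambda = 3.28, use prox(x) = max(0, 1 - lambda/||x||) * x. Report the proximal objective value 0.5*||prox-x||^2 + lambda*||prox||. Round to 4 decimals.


Step 1: Compute ||x||.
||x|| = 9.642
Step 2: Compute scaling factor.
scale = max(0, 1 - 3.28/9.642) = 0.6598
Step 3: prox(x) = [-4.3303, 4.5398, -0.5382, 0.9074]
||prox(x)|| = 6.362
Step 4: Proximal objective.
0.5*||prox-x||^2 = 5.3792
lambda*||prox|| = 20.8674
Total = 26.2465


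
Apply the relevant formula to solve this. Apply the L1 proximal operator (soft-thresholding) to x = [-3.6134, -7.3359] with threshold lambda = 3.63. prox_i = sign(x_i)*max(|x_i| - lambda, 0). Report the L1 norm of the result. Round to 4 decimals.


Soft-thresholding with lambda = 3.63:
prox(-3.6134) = sign(-3.6134)*max(|-3.6134| - 3.63, 0) = 0.0
prox(-7.3359) = sign(-7.3359)*max(|-7.3359| - 3.63, 0) = -3.7059
prox(x) = [0.0, -3.7059]
||prox(x)||_1 = 0.0 + 3.7059 = 3.7059


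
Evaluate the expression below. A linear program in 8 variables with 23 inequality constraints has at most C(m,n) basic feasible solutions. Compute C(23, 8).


Each vertex corresponds to some choice of n active constraints out of m, so the number of vertices is at most C(m, n) = m! / (n!(m-n)!).
m = 23, n = 8
Numerator: 23 * 22 * 21 * 20 * 19 * 18 * 17 * 16
Denominator: 8! = 40320
C(23, 8) = 490314


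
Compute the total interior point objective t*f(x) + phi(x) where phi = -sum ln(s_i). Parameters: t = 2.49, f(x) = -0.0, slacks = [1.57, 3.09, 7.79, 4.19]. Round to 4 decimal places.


Step 1: Compute log-barrier.
ln values: [0.4511, 1.1282, 2.0528, 1.4327]
phi = -(0.4511 + 1.1282 + 2.0528 + 1.4327) = -5.0648
Step 2: Compute augmented objective.
t*f(x) = 2.49*-0.0 = -0.0
Total = -0.0 - 5.0648 = -5.0648


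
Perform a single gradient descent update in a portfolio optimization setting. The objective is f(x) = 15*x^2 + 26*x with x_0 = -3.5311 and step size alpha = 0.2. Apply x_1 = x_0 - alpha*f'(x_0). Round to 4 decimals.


We compute the gradient at x_0 and apply the update.
f'(x) = 30*x + 26
f'(-3.5311) = 30*-3.5311 + 26 = -79.933
x_1 = -3.5311 - 0.2*-79.933 = 12.4555


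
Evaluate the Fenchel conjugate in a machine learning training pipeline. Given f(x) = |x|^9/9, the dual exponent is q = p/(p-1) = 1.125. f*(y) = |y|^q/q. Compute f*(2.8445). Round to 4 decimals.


The conjugate exponent q satisfies 1/p + 1/q = 1.
p = 9, so q = 9/(9 - 1) = 1.125
|y|^q = 2.8445^1.125 = 3.2416
f*(2.8445) = 3.2416 / 1.125 = 2.8814


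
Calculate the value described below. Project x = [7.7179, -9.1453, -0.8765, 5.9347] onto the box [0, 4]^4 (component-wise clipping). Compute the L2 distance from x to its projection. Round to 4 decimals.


Project each component onto [0, 4].
clip(7.7179) = 4.0, clip(-9.1453) = 0.0, clip(-0.8765) = 0.0, clip(5.9347) = 4.0
Projection = [4.0, 0.0, 0.0, 4.0]
Squared diffs: [13.8228, 83.6365, 0.7683, 3.7431]
Distance = sqrt(101.9707) = 10.098


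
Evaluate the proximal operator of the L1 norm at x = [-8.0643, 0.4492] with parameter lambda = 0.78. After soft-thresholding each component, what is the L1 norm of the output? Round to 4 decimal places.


Soft-thresholding with lambda = 0.78:
prox(-8.0643) = sign(-8.0643)*max(|-8.0643| - 0.78, 0) = -7.2843
prox(0.4492) = sign(0.4492)*max(|0.4492| - 0.78, 0) = 0.0
prox(x) = [-7.2843, 0.0]
||prox(x)||_1 = 7.2843 + 0.0 = 7.2843


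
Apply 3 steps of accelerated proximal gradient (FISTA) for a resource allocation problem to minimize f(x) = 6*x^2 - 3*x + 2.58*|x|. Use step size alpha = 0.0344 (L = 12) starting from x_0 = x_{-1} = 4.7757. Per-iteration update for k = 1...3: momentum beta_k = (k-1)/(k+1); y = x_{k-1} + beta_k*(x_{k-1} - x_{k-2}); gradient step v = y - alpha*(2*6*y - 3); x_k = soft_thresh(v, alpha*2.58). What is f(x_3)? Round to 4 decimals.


FISTA on f(x) = 6*x^2 - 3*x + 2.58*|x|
L = 12, alpha = 0.0344
Iteration 1: beta = 0.0, y = 4.7757 + 0.0*(4.7757 - 4.7757) = 4.7757
  grad(y) = 54.3084, v = y - alpha*grad = 2.9075
  prox(v) = soft_thresh(2.9075, 0.0888) = 2.8187
Iteration 2: beta = 0.3333, y = 2.8187 + 0.3333*(2.8187 - 4.7757) = 2.1664
  grad(y) = 22.997, v = y - alpha*grad = 1.3753
  prox(v) = soft_thresh(1.3753, 0.0888) = 1.2866
Iteration 3: beta = 0.5, y = 1.2866 + 0.5*(1.2866 - 2.8187) = 0.5205
  grad(y) = 3.2458, v = y - alpha*grad = 0.4088
  prox(v) = soft_thresh(0.4088, 0.0888) = 0.3201
f(x_3) = 6*0.3201^2 - 3*0.3201 + 2.58*|0.3201| = 0.4803


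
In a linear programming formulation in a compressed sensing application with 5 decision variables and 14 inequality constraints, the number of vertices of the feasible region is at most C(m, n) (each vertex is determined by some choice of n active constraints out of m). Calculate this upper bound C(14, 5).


Each vertex corresponds to some choice of n active constraints out of m, so the number of vertices is at most C(m, n) = m! / (n!(m-n)!).
m = 14, n = 5
Numerator: 14 * 13 * 12 * 11 * 10
Denominator: 5! = 120
C(14, 5) = 2002


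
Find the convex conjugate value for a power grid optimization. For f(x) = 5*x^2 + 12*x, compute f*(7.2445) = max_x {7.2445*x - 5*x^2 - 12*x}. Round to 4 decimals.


f*(y) = sup_x {y*x - a*x^2 - b*x} = sup_x {(y-b)*x - a*x^2}
FOC: (y - b) - 2a*x = 0 => x* = (y - b)/(2a)
x* = (7.2445 - 12)/(2*5) = -0.4756
f*(7.2445) = (y-b)^2/(4a) = (7.2445 - 12)^2/(4*5)
= 22.6148/20 = 1.1307


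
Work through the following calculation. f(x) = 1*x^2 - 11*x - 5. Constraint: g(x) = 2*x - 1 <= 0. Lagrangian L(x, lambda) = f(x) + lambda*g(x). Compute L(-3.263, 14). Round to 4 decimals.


Step 1: Evaluate f(x).
f(-3.263) = 1*(-3.263)^2 - 11*(-3.263) - 5 = 41.5402
Step 2: Evaluate g(x).
g(-3.263) = 2*-3.263 - 1 = -7.526
Step 3: Compute Lagrangian.
L = 41.5402 + 14*-7.526 = -63.8238


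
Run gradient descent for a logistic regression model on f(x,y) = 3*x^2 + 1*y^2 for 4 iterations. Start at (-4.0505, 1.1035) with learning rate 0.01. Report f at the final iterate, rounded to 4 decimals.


Gradient descent on f(x,y) = 3*x^2 + 1*y^2.
Starting point: (-4.0505, 1.1035), alpha = 0.01
Step 1: grad_x = 2*3*-4.0505 = -24.303, grad_y = 2*1*1.1035 = 2.207
  x_1 = -4.0505 - 0.01*-24.303 = -3.8075
  y_1 = 1.1035 - 0.01*2.207 = 1.0814
Step 2: grad_x = 2*3*-3.8075 = -22.8448, grad_y = 2*1*1.0814 = 2.1629
  x_2 = -3.8075 - 0.01*-22.8448 = -3.579
  y_2 = 1.0814 - 0.01*2.1629 = 1.0598
Step 3: grad_x = 2*3*-3.579 = -21.4741, grad_y = 2*1*1.0598 = 2.1196
  x_3 = -3.579 - 0.01*-21.4741 = -3.3643
  y_3 = 1.0598 - 0.01*2.1196 = 1.0386
Step 4: grad_x = 2*3*-3.3643 = -20.1857, grad_y = 2*1*1.0386 = 2.0772
  x_4 = -3.3643 - 0.01*-20.1857 = -3.1624
  y_4 = 1.0386 - 0.01*2.0772 = 1.0178
f(-3.1624, 1.0178) = 3*(-3.1624)^2 + 1*1.0178^2 = 31.0388


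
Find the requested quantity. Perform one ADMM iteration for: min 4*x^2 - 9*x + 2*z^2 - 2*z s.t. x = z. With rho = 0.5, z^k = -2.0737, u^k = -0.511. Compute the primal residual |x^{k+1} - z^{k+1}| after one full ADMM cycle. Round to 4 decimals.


ADMM iteration with rho = 0.5, z^k = -2.0737, u^k = -0.511
Step 1: x-update.
Minimize 4*x^2 - 9*x + (0.5/2)*(x + 2.0737 - 0.511)^2
FOC: (2*4 + 0.5)*x = 9 + 0.5*(-2.0737 + 0.511)
x^{k+1} = 0.9669
Step 2: z-update.
Minimize 2*z^2 - 2*z + (0.5/2)*(0.9669 - z - 0.511)^2
FOC: (2*2 + 0.5)*z = 2 + 0.5*(0.9669 - 0.511)
z^{k+1} = 0.4951
Step 3: u-update.
u^{k+1} = -0.511 + 0.9669 - 0.4951 = -0.0392
Step 4: Primal residual = |0.9669 - 0.4951| = 0.4718


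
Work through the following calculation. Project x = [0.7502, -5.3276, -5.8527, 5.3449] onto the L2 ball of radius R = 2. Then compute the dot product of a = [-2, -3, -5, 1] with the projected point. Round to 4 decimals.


Step 1: Compute ||x|| (intermediates to 6 decimals).
||x|| = sqrt(0.7502^2 + (-5.3276)^2 + (-5.8527)^2 + 5.3449^2) = 9.579571
Step 2: Project.
Since ||x|| > R, scale = R/||x|| = 2/9.579571 = 0.208778, proj(x) = scale * x
proj(x) = [0.156625, -1.112286, -1.221915, 1.115898]
Step 3: Dot product.
a^T * proj(x) = -2*0.156625 - 3*(-1.112286) - 5*(-1.221915) + 1*1.115898 = 10.2491


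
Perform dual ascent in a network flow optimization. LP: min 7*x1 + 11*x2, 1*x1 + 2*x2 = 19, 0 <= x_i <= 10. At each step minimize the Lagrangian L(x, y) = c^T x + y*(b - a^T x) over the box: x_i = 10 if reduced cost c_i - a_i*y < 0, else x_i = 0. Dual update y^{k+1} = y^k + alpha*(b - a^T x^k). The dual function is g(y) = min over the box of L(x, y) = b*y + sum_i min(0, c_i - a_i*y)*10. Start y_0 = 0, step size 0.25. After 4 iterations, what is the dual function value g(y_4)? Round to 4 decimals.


Dual ascent for LP: min 7*x1 + 11*x2, 1*x1 + 2*x2 = 19, 0 <= x_i <= 10
Step 1: y^k = 0.0, reduced costs: (7.0, 11.0)
  x^k = (0.0, 0.0), subgradient = b - a^T x = 19.0
  y^{k+1} = 0.0 + 0.25*19.0 = 4.75
Step 2: y^k = 4.75, reduced costs: (2.25, 1.5)
  x^k = (0.0, 0.0), subgradient = b - a^T x = 19.0
  y^{k+1} = 4.75 + 0.25*19.0 = 9.5
Step 3: y^k = 9.5, reduced costs: (-2.5, -8.0)
  x^k = (10.0, 10.0), subgradient = b - a^T x = -11.0
  y^{k+1} = 9.5 + 0.25*-11.0 = 6.75
Step 4: y^k = 6.75, reduced costs: (0.25, -2.5)
  x^k = (0.0, 10.0), subgradient = b - a^T x = -1.0
  y^{k+1} = 6.75 + 0.25*-1.0 = 6.5
Dual objective at y_4 = 6.5: reduced costs (0.5, -2.0), box minimizer x = (0.0, 10.0)
g(y_4) = b*y + (c1 - a1*y)*x1 + (c2 - a2*y)*x2 = 19*6.5 + 0.5*0.0 + (-2.0)*10.0 = 123.5 + 0.0 - 20.0 = 103.5


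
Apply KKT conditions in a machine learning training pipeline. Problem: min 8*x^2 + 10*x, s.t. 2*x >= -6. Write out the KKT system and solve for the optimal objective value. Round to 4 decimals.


Step 1: Try lambda = 0 (constraint inactive).
Stationarity: 2*8*x + 10 = 0
x* = -10/(2*8) = -0.625
Check constraint: 2*-0.625 = -1.25 >= -6 -- satisfied.
Step 2: Compute optimal value.
f(x*) = 8*(-0.625)^2 + 10*(-0.625) = -3.125


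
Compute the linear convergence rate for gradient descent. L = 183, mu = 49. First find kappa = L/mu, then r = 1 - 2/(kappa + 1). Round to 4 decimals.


Step 1: Compute the condition number.
kappa = L/mu = 183/49 = 3.7347
Step 2: Compute the convergence rate.
r = 1 - 2/(kappa + 1) = 1 - 2*mu/(L + mu) = (L - mu)/(L + mu) = 134/232 = 0.5776


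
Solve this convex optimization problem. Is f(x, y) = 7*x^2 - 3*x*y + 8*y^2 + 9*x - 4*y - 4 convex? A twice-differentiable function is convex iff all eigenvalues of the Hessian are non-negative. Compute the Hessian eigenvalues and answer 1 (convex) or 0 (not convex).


The Hessian of f(x,y) = 7*x^2 - 3*x*y + 8*y^2 + 9*x - 4*y - 4 is:
H = [[14, -3], [-3, 16]]
Trace = 14 + 16 = 30
Determinant = 14*16 - (-3)^2 = 215
Discriminant = (30)^2 - 4*215 = 40.0
Eigenvalues: lambda_1 = 11.8377, lambda_2 = 18.1623
The function is convex.

1


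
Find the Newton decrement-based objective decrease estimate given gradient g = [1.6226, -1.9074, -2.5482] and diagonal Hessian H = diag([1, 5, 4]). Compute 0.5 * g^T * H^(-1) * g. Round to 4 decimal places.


Step 1: H is diagonal, so H^(-1) * g = [1.6226, -0.3815, -0.6371].
Step 2: g^T H^(-1) g = sum_i g_i^2 / H_ii
  = (1.6226)^2/1 + (-1.9074)^2/5 + (-2.5482)^2/4
  = 2.6328 + 0.7276 + 1.6233 = 4.9838
Step 3: Objective decrease = 0.5 * g^T H^(-1) g = 2.4919


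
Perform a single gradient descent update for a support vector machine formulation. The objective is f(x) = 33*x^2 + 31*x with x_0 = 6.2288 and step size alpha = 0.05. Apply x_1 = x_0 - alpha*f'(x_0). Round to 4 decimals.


We compute the gradient at x_0 and apply the update.
f'(x) = 66*x + 31
f'(6.2288) = 66*6.2288 + 31 = 442.1008
x_1 = 6.2288 - 0.05*442.1008 = -15.8762


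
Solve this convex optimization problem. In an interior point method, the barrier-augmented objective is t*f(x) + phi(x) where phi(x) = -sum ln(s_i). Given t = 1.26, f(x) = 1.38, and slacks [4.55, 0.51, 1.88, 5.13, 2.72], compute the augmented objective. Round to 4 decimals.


Step 1: Compute log-barrier.
ln values: [1.5151, -0.6733, 0.6313, 1.6351, 1.0006]
phi = -(1.5151 - 0.6733 + 0.6313 + 1.6351 + 1.0006) = -4.1088
Step 2: Compute augmented objective.
t*f(x) = 1.26*1.38 = 1.7388
Total = 1.7388 - 4.1088 = -2.37


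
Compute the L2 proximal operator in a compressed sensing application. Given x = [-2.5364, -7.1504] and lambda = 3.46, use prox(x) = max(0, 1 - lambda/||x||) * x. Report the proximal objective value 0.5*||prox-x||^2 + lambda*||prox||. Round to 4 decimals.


Step 1: Compute ||x||.
||x|| = 7.5869
Step 2: Compute scaling factor.
scale = max(0, 1 - 3.46/7.5869) = 0.544
Step 3: prox(x) = [-1.3797, -3.8895]
||prox(x)|| = 4.1269
Step 4: Proximal objective.
0.5*||prox-x||^2 = 5.9858
lambda*||prox|| = 14.2791
Total = 20.265


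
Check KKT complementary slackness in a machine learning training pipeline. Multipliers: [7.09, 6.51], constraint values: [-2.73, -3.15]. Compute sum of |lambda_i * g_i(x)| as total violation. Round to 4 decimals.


KKT complementary slackness check:
lambda_1 * g_1 = 7.09 * -2.73 = -19.3557
lambda_2 * g_2 = 6.51 * -3.15 = -20.5065
Total violation = 19.3557 + 20.5065 = 39.8622


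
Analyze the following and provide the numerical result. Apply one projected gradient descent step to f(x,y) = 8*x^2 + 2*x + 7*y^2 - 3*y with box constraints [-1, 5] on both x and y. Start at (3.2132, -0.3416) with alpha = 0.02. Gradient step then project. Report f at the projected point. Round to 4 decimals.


Step 1: Compute gradient at (3.2132, -0.3416).
grad_x = 2*8*3.2132 + 2 = 53.4112
grad_y = 2*7*-0.3416 - 3 = -7.7824
Step 2: Gradient step.
x_raw = 3.2132 - 0.02*53.4112 = 2.145
y_raw = -0.3416 - 0.02*-7.7824 = -0.186
Step 3: Project onto [-1, 5].
x_proj = clip(2.145) = 2.145
y_proj = clip(-0.186) = -0.186
Step 4: Evaluate f.
f(2.145, -0.186) = 41.8972


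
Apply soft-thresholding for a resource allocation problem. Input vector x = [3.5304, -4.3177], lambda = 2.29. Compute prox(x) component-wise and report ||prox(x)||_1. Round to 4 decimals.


Soft-thresholding with lambda = 2.29:
prox(3.5304) = sign(3.5304)*max(|3.5304| - 2.29, 0) = 1.2404
prox(-4.3177) = sign(-4.3177)*max(|-4.3177| - 2.29, 0) = -2.0277
prox(x) = [1.2404, -2.0277]
||prox(x)||_1 = 1.2404 + 2.0277 = 3.2681


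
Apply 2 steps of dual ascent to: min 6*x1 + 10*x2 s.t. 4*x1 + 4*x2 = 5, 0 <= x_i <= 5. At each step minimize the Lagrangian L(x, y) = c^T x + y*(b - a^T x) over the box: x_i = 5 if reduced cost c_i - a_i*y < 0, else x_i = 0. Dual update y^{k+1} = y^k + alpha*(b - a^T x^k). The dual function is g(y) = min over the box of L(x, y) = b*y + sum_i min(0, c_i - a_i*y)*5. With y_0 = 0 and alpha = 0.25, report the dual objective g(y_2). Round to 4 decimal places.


Dual ascent for LP: min 6*x1 + 10*x2, 4*x1 + 4*x2 = 5, 0 <= x_i <= 5
Step 1: y^k = 0.0, reduced costs: (6.0, 10.0)
  x^k = (0.0, 0.0), subgradient = b - a^T x = 5.0
  y^{k+1} = 0.0 + 0.25*5.0 = 1.25
Step 2: y^k = 1.25, reduced costs: (1.0, 5.0)
  x^k = (0.0, 0.0), subgradient = b - a^T x = 5.0
  y^{k+1} = 1.25 + 0.25*5.0 = 2.5
Dual objective at y_2 = 2.5: reduced costs (-4.0, 0.0), box minimizer x = (5.0, 0.0)
g(y_2) = b*y + (c1 - a1*y)*x1 + (c2 - a2*y)*x2 = 5*2.5 + (-4.0)*5.0 + 0.0*0.0 = 12.5 - 20.0 + 0.0 = -7.5


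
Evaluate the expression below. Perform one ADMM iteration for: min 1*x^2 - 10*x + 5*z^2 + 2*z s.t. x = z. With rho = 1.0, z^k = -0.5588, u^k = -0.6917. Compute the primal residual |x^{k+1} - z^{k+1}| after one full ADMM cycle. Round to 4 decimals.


ADMM iteration with rho = 1.0, z^k = -0.5588, u^k = -0.6917
Step 1: x-update.
Minimize 1*x^2 - 10*x + (1.0/2)*(x + 0.5588 - 0.6917)^2
FOC: (2*1 + 1.0)*x = 10 + 1.0*(-0.5588 + 0.6917)
x^{k+1} = 3.3776
Step 2: z-update.
Minimize 5*z^2 + 2*z + (1.0/2)*(3.3776 - z - 0.6917)^2
FOC: (2*5 + 1.0)*z = -2 + 1.0*(3.3776 - 0.6917)
z^{k+1} = 0.0624
Step 3: u-update.
u^{k+1} = -0.6917 + 3.3776 - 0.0624 = 2.6236
Step 4: Primal residual = |3.3776 - 0.0624| = 3.3153


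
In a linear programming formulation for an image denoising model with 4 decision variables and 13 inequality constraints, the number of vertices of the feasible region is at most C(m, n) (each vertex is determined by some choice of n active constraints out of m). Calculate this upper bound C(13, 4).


Each vertex corresponds to some choice of n active constraints out of m, so the number of vertices is at most C(m, n) = m! / (n!(m-n)!).
m = 13, n = 4
Numerator: 13 * 12 * 11 * 10
Denominator: 4! = 24
C(13, 4) = 715


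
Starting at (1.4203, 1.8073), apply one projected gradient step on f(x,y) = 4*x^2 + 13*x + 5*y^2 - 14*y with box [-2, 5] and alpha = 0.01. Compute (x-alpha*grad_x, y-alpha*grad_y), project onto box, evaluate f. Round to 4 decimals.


Step 1: Compute gradient at (1.4203, 1.8073).
grad_x = 2*4*1.4203 + 13 = 24.3624
grad_y = 2*5*1.8073 - 14 = 4.073
Step 2: Gradient step.
x_raw = 1.4203 - 0.01*24.3624 = 1.1767
y_raw = 1.8073 - 0.01*4.073 = 1.7666
Step 3: Project onto [-2, 5].
x_proj = clip(1.1767) = 1.1767
y_proj = clip(1.7666) = 1.7666
Step 4: Evaluate f.
f(1.1767, 1.7666) = 11.7069


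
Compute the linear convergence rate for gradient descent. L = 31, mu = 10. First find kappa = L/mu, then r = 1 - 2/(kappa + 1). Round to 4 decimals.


Step 1: Compute the condition number.
kappa = L/mu = 31/10 = 3.1
Step 2: Compute the convergence rate.
r = 1 - 2/(kappa + 1) = 1 - 2*mu/(L + mu) = (L - mu)/(L + mu) = 21/41 = 0.5122


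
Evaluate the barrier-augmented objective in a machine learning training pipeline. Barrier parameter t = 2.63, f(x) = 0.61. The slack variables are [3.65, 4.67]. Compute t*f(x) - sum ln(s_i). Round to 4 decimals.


Step 1: Compute log-barrier.
ln values: [1.2947, 1.5412]
phi = -(1.2947 + 1.5412) = -2.8359
Step 2: Compute augmented objective.
t*f(x) = 2.63*0.61 = 1.6043
Total = 1.6043 - 2.8359 = -1.2316


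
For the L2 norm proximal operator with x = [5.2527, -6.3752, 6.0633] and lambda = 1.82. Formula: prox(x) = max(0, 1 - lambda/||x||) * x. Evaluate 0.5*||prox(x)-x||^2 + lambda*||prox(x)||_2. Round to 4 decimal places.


Step 1: Compute ||x||.
||x|| = 10.2468
Step 2: Compute scaling factor.
scale = max(0, 1 - 1.82/10.2468) = 0.8224
Step 3: prox(x) = [4.3197, -5.2429, 4.9864]
||prox(x)|| = 8.4268
Step 4: Proximal objective.
0.5*||prox-x||^2 = 1.6562
lambda*||prox|| = 15.3368
Total = 16.993


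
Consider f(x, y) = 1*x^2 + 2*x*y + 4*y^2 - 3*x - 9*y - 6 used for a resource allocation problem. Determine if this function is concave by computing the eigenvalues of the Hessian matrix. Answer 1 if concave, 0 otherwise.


The Hessian of f(x,y) = 1*x^2 + 2*x*y + 4*y^2 - 3*x - 9*y - 6 is:
H = [[2, 2], [2, 8]]
Trace = 2 + 8 = 10
Determinant = 2*8 - (2)^2 = 12
Discriminant = (10)^2 - 4*12 = 52.0
Eigenvalues: lambda_1 = 1.3944, lambda_2 = 8.6056
The function is not concave.

0


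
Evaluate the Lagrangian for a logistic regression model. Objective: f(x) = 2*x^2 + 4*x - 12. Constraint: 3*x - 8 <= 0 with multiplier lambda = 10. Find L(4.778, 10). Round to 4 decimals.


Step 1: Evaluate f(x).
f(4.778) = 2*4.778^2 + 4*4.778 - 12 = 52.7706
Step 2: Evaluate g(x).
g(4.778) = 3*4.778 - 8 = 6.334
Step 3: Compute Lagrangian.
L = 52.7706 + 10*6.334 = 116.1106


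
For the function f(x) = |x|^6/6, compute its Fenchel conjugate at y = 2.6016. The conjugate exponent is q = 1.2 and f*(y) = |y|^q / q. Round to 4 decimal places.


The conjugate exponent q satisfies 1/p + 1/q = 1.
p = 6, so q = 6/(6 - 1) = 1.2
|y|^q = 2.6016^1.2 = 3.1498
f*(2.6016) = 3.1498 / 1.2 = 2.6249


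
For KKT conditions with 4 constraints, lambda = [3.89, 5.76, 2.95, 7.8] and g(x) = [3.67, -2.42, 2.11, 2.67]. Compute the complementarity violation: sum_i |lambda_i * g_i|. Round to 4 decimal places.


KKT complementary slackness check:
lambda_1 * g_1 = 3.89 * 3.67 = 14.2763
lambda_2 * g_2 = 5.76 * -2.42 = -13.9392
lambda_3 * g_3 = 2.95 * 2.11 = 6.2245
lambda_4 * g_4 = 7.8 * 2.67 = 20.826
Total violation = 14.2763 + 13.9392 + 6.2245 + 20.826 = 55.266


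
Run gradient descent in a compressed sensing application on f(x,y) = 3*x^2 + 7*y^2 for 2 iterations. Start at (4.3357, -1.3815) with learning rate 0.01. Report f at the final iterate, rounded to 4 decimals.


Gradient descent on f(x,y) = 3*x^2 + 7*y^2.
Starting point: (4.3357, -1.3815), alpha = 0.01
Step 1: grad_x = 2*3*4.3357 = 26.0142, grad_y = 2*7*-1.3815 = -19.341
  x_1 = 4.3357 - 0.01*26.0142 = 4.0756
  y_1 = -1.3815 - 0.01*-19.341 = -1.1881
Step 2: grad_x = 2*3*4.0756 = 24.4533, grad_y = 2*7*-1.1881 = -16.6333
  x_2 = 4.0756 - 0.01*24.4533 = 3.831
  y_2 = -1.1881 - 0.01*-16.6333 = -1.0218
f(3.831, -1.0218) = 3*3.831^2 + 7*(-1.0218)^2 = 51.3382


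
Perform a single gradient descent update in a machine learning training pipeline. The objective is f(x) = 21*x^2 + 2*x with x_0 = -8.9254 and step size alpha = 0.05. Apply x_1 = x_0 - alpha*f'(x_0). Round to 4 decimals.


We compute the gradient at x_0 and apply the update.
f'(x) = 42*x + 2
f'(-8.9254) = 42*-8.9254 + 2 = -372.8668
x_1 = -8.9254 - 0.05*-372.8668 = 9.7179


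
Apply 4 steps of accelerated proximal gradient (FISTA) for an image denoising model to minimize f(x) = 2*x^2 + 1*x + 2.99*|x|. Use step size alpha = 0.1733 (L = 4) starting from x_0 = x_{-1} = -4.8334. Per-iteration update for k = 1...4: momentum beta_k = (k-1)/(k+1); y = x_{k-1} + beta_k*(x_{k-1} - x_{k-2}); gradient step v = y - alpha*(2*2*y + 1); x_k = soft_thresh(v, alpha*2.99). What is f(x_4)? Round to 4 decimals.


FISTA on f(x) = 2*x^2 + 1*x + 2.99*|x|
L = 4, alpha = 0.1733
Iteration 1: beta = 0.0, y = -4.8334 + 0.0*(-4.8334 + 4.8334) = -4.8334
  grad(y) = -18.3336, v = y - alpha*grad = -1.6562
  prox(v) = soft_thresh(-1.6562, 0.5182) = -1.138
Iteration 2: beta = 0.3333, y = -1.138 + 0.3333*(-1.138 + 4.8334) = 0.0938
  grad(y) = 1.3751, v = y - alpha*grad = -0.1445
  prox(v) = soft_thresh(-0.1445, 0.5182) = 0.0
Iteration 3: beta = 0.5, y = 0.0 + 0.5*(0.0 + 1.138) = 0.569
  grad(y) = 3.276, v = y - alpha*grad = 0.0013
  prox(v) = soft_thresh(0.0013, 0.5182) = 0.0
Iteration 4: beta = 0.6, y = 0.0 + 0.6*(0.0 - 0.0) = 0.0
  grad(y) = 1.0, v = y - alpha*grad = -0.1733
  prox(v) = soft_thresh(-0.1733, 0.5182) = 0.0
f(x_4) = 2*0.0^2 + 1*0.0 + 2.99*|0.0| = 0.0


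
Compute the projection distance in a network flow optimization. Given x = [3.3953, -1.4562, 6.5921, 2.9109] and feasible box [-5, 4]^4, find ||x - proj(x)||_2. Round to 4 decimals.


Project each component onto [-5, 4].
clip(3.3953) = 3.3953, clip(-1.4562) = -1.4562, clip(6.5921) = 4.0, clip(2.9109) = 2.9109
Projection = [3.3953, -1.4562, 4.0, 2.9109]
Squared diffs: [0.0, 0.0, 6.719, 0.0]
Distance = sqrt(6.719) = 2.5921
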